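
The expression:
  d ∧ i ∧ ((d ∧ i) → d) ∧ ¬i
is never true.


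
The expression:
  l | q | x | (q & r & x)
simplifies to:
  l | q | x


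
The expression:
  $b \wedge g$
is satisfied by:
  {b: True, g: True}


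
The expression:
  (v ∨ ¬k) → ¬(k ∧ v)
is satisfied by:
  {k: False, v: False}
  {v: True, k: False}
  {k: True, v: False}


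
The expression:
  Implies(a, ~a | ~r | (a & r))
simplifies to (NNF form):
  True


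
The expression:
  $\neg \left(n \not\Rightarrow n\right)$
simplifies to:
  $\text{True}$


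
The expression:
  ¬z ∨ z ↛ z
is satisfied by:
  {z: False}


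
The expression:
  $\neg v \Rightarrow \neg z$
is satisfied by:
  {v: True, z: False}
  {z: False, v: False}
  {z: True, v: True}


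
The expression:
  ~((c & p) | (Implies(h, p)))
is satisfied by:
  {h: True, p: False}


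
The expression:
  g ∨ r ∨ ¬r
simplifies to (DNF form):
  True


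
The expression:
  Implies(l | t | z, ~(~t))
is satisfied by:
  {t: True, z: False, l: False}
  {t: True, l: True, z: False}
  {t: True, z: True, l: False}
  {t: True, l: True, z: True}
  {l: False, z: False, t: False}


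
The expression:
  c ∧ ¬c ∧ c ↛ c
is never true.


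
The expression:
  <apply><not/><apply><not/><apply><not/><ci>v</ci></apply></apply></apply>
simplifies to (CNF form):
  <apply><not/><ci>v</ci></apply>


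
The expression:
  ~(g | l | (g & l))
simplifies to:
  ~g & ~l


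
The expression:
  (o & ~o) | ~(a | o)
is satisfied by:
  {o: False, a: False}


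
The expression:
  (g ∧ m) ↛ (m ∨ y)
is never true.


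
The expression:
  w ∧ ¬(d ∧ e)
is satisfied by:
  {w: True, e: False, d: False}
  {w: True, d: True, e: False}
  {w: True, e: True, d: False}


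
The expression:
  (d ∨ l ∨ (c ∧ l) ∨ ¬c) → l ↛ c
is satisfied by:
  {l: True, d: False, c: False}
  {l: True, d: True, c: False}
  {c: True, d: False, l: False}


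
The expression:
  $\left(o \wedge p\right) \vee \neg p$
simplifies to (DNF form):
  $o \vee \neg p$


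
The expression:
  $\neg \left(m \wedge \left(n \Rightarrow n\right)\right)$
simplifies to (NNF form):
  $\neg m$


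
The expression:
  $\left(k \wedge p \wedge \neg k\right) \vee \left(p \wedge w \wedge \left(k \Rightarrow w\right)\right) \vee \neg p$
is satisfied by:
  {w: True, p: False}
  {p: False, w: False}
  {p: True, w: True}


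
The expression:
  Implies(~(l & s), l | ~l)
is always true.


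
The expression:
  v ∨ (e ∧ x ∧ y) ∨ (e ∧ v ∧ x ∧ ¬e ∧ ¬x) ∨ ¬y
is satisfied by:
  {x: True, v: True, e: True, y: False}
  {x: True, v: True, e: False, y: False}
  {v: True, e: True, x: False, y: False}
  {v: True, x: False, e: False, y: False}
  {x: True, e: True, v: False, y: False}
  {x: True, e: False, v: False, y: False}
  {e: True, x: False, v: False, y: False}
  {x: False, e: False, v: False, y: False}
  {x: True, y: True, v: True, e: True}
  {x: True, y: True, v: True, e: False}
  {y: True, v: True, e: True, x: False}
  {y: True, v: True, e: False, x: False}
  {y: True, x: True, e: True, v: False}


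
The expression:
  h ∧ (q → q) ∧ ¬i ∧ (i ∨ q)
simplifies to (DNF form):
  h ∧ q ∧ ¬i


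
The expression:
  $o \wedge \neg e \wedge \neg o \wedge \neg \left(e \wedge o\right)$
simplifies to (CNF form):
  $\text{False}$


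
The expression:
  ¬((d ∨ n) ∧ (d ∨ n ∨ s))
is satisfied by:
  {n: False, d: False}


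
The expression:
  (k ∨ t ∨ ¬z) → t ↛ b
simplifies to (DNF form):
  (t ∧ ¬b) ∨ (t ∧ ¬t) ∨ (t ∧ z ∧ ¬b) ∨ (t ∧ z ∧ ¬t) ∨ (t ∧ ¬b ∧ ¬k) ∨ (t ∧ ¬k ∧ ¬t) ∨ (z ∧ ¬b ∧ ¬k) ∨ (z ∧ ¬k ∧ ¬t)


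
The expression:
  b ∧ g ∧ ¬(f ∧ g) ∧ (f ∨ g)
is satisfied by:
  {b: True, g: True, f: False}


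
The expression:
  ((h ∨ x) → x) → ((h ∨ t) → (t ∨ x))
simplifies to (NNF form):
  True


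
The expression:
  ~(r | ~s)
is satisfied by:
  {s: True, r: False}


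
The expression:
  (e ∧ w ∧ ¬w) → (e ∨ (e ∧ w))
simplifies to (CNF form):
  True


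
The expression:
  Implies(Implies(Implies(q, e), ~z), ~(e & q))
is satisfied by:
  {z: True, e: False, q: False}
  {e: False, q: False, z: False}
  {z: True, q: True, e: False}
  {q: True, e: False, z: False}
  {z: True, e: True, q: False}
  {e: True, z: False, q: False}
  {z: True, q: True, e: True}


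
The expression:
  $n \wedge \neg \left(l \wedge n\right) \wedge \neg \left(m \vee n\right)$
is never true.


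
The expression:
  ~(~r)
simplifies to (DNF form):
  r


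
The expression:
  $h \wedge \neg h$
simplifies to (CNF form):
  $\text{False}$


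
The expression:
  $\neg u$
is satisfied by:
  {u: False}


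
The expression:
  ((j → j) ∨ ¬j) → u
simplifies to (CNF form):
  u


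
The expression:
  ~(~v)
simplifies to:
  v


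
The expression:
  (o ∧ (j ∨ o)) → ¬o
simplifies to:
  ¬o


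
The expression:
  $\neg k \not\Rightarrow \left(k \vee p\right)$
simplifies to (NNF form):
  $\neg k \wedge \neg p$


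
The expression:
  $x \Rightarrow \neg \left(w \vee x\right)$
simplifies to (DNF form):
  $\neg x$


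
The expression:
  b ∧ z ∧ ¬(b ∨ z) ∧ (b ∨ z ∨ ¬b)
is never true.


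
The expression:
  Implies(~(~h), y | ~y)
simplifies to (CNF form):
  True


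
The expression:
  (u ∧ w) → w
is always true.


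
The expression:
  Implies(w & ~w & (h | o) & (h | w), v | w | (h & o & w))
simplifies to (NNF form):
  True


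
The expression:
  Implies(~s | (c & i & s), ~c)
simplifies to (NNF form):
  ~c | (s & ~i)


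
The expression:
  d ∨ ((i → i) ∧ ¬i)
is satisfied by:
  {d: True, i: False}
  {i: False, d: False}
  {i: True, d: True}


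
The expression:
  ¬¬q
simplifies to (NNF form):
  q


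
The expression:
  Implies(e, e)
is always true.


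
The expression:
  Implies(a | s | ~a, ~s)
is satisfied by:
  {s: False}


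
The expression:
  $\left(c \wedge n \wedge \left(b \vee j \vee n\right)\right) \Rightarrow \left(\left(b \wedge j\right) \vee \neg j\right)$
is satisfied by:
  {b: True, c: False, n: False, j: False}
  {b: False, c: False, n: False, j: False}
  {j: True, b: True, c: False, n: False}
  {j: True, b: False, c: False, n: False}
  {b: True, n: True, j: False, c: False}
  {n: True, j: False, c: False, b: False}
  {j: True, n: True, b: True, c: False}
  {j: True, n: True, b: False, c: False}
  {b: True, c: True, j: False, n: False}
  {c: True, j: False, n: False, b: False}
  {b: True, j: True, c: True, n: False}
  {j: True, c: True, b: False, n: False}
  {b: True, n: True, c: True, j: False}
  {n: True, c: True, j: False, b: False}
  {j: True, n: True, c: True, b: True}


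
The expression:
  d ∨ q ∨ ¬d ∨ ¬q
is always true.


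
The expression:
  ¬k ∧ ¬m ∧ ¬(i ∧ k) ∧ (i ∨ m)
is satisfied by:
  {i: True, k: False, m: False}


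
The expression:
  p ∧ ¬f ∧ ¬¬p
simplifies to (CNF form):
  p ∧ ¬f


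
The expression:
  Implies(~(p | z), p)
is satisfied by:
  {z: True, p: True}
  {z: True, p: False}
  {p: True, z: False}


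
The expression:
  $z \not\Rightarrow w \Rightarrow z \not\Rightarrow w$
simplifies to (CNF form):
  $\text{True}$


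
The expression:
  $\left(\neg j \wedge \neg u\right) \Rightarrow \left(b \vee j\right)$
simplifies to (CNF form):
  $b \vee j \vee u$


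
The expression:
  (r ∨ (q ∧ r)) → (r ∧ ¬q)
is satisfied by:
  {q: False, r: False}
  {r: True, q: False}
  {q: True, r: False}


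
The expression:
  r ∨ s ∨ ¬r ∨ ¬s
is always true.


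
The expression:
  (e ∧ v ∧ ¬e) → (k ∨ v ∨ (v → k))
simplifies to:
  True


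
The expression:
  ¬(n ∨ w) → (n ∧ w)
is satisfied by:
  {n: True, w: True}
  {n: True, w: False}
  {w: True, n: False}


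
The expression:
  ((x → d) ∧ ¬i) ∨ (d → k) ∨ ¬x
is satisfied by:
  {k: True, x: False, i: False, d: False}
  {k: False, x: False, i: False, d: False}
  {d: True, k: True, x: False, i: False}
  {d: True, k: False, x: False, i: False}
  {i: True, k: True, x: False, d: False}
  {i: True, k: False, x: False, d: False}
  {d: True, i: True, k: True, x: False}
  {d: True, i: True, k: False, x: False}
  {x: True, k: True, d: False, i: False}
  {x: True, k: False, d: False, i: False}
  {d: True, x: True, k: True, i: False}
  {d: True, x: True, k: False, i: False}
  {i: True, x: True, k: True, d: False}
  {i: True, x: True, k: False, d: False}
  {i: True, x: True, d: True, k: True}


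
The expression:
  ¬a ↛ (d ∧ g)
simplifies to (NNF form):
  ¬a ∧ (¬d ∨ ¬g)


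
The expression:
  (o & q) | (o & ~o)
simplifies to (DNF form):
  o & q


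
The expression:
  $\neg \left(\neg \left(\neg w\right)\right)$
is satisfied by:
  {w: False}


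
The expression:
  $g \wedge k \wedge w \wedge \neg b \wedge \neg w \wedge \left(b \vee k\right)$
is never true.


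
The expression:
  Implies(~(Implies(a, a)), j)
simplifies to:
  True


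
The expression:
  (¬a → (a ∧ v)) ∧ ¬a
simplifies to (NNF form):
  False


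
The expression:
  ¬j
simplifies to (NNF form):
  ¬j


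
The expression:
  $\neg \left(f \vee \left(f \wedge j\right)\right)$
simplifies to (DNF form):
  $\neg f$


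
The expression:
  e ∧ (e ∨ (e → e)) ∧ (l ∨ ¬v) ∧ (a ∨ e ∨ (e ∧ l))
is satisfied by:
  {e: True, l: True, v: False}
  {e: True, v: False, l: False}
  {e: True, l: True, v: True}


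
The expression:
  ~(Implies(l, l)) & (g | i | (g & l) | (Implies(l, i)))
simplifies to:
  False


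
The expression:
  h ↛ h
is never true.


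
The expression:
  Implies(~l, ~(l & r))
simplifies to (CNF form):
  True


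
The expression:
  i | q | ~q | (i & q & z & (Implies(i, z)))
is always true.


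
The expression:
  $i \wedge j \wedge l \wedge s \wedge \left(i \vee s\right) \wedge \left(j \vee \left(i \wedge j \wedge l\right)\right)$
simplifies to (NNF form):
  $i \wedge j \wedge l \wedge s$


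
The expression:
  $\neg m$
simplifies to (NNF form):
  $\neg m$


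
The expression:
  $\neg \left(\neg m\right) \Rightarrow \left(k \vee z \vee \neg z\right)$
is always true.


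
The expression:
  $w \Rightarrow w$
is always true.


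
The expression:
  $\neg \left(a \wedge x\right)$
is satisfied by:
  {x: False, a: False}
  {a: True, x: False}
  {x: True, a: False}


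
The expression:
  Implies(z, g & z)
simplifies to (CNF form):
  g | ~z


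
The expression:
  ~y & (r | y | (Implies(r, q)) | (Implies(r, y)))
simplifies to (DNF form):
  ~y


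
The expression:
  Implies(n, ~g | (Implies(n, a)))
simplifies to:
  a | ~g | ~n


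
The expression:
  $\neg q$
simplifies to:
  $\neg q$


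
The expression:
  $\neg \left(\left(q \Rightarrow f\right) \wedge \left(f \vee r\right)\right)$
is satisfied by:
  {q: True, f: False, r: False}
  {q: False, f: False, r: False}
  {r: True, q: True, f: False}


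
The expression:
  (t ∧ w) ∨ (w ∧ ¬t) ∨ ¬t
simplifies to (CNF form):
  w ∨ ¬t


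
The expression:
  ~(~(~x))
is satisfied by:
  {x: False}


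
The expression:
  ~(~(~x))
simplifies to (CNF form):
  ~x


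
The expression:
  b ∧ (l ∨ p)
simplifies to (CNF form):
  b ∧ (l ∨ p)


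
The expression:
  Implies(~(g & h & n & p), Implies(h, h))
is always true.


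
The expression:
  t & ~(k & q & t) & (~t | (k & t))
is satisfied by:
  {t: True, k: True, q: False}


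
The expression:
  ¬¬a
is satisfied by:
  {a: True}


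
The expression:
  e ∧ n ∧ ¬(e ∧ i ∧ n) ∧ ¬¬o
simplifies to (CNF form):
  e ∧ n ∧ o ∧ ¬i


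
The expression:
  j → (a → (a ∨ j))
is always true.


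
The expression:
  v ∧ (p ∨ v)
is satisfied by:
  {v: True}


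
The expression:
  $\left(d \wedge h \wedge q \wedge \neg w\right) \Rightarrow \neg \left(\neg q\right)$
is always true.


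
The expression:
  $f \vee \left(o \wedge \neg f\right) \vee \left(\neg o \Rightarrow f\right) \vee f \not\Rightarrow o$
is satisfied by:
  {o: True, f: True}
  {o: True, f: False}
  {f: True, o: False}


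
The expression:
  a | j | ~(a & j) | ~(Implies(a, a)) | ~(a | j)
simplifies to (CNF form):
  True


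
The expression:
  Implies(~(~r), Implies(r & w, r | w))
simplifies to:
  True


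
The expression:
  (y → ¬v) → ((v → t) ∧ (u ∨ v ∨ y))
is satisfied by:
  {y: True, t: True, u: True, v: False}
  {y: True, t: True, u: False, v: False}
  {y: True, u: True, v: False, t: False}
  {y: True, u: False, v: False, t: False}
  {y: True, t: True, v: True, u: True}
  {y: True, t: True, v: True, u: False}
  {y: True, v: True, u: True, t: False}
  {y: True, v: True, u: False, t: False}
  {t: True, v: False, u: True, y: False}
  {u: True, y: False, v: False, t: False}
  {t: True, v: True, u: True, y: False}
  {t: True, v: True, y: False, u: False}


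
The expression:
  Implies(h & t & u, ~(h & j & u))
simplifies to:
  ~h | ~j | ~t | ~u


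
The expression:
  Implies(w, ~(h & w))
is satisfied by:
  {w: False, h: False}
  {h: True, w: False}
  {w: True, h: False}


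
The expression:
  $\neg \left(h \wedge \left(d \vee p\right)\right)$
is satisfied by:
  {p: False, h: False, d: False}
  {d: True, p: False, h: False}
  {p: True, d: False, h: False}
  {d: True, p: True, h: False}
  {h: True, d: False, p: False}


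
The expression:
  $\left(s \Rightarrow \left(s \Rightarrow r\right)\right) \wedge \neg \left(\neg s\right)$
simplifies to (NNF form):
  $r \wedge s$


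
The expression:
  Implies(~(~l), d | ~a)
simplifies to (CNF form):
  d | ~a | ~l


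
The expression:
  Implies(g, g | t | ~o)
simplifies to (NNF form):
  True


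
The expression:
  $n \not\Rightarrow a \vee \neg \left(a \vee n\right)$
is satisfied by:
  {a: False}


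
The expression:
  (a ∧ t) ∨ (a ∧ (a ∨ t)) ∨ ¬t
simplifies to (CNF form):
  a ∨ ¬t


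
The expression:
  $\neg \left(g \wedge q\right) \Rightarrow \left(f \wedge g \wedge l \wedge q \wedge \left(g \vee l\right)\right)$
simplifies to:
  $g \wedge q$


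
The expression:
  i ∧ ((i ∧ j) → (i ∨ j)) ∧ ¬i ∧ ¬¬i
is never true.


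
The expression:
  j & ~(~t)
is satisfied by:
  {t: True, j: True}


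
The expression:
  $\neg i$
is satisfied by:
  {i: False}


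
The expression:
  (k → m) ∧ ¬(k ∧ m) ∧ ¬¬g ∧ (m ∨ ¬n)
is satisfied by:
  {m: True, g: True, k: False, n: False}
  {g: True, n: False, m: False, k: False}
  {n: True, m: True, g: True, k: False}


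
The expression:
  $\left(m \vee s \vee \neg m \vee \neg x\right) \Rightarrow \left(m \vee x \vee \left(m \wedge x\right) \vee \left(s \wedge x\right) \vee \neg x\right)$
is always true.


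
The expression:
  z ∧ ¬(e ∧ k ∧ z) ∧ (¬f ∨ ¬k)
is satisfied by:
  {z: True, f: False, k: False, e: False}
  {z: True, e: True, f: False, k: False}
  {z: True, f: True, k: False, e: False}
  {z: True, e: True, f: True, k: False}
  {z: True, k: True, f: False, e: False}


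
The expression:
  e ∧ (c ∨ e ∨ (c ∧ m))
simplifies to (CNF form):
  e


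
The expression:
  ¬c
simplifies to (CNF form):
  ¬c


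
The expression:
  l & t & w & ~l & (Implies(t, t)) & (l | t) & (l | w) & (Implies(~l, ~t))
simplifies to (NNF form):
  False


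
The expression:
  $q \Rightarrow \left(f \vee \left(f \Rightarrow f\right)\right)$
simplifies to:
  $\text{True}$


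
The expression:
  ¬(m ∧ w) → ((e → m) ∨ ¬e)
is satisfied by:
  {m: True, e: False}
  {e: False, m: False}
  {e: True, m: True}


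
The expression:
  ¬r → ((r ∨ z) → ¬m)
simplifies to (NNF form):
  r ∨ ¬m ∨ ¬z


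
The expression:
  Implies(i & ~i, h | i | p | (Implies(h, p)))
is always true.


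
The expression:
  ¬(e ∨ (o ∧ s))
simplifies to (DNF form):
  (¬e ∧ ¬o) ∨ (¬e ∧ ¬s)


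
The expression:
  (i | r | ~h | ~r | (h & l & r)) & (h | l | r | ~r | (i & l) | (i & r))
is always true.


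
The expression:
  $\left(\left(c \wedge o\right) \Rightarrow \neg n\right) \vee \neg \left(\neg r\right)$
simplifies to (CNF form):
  $r \vee \neg c \vee \neg n \vee \neg o$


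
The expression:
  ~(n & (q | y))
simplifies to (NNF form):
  ~n | (~q & ~y)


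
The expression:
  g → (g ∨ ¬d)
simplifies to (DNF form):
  True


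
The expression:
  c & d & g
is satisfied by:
  {c: True, d: True, g: True}


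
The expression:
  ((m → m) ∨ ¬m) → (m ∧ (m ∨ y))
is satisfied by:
  {m: True}


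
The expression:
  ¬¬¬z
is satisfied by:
  {z: False}


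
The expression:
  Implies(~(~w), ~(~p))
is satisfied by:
  {p: True, w: False}
  {w: False, p: False}
  {w: True, p: True}


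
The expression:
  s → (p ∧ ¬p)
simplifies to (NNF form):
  ¬s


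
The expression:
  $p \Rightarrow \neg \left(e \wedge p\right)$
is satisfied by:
  {p: False, e: False}
  {e: True, p: False}
  {p: True, e: False}


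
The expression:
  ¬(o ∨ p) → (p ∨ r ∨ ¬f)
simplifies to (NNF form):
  o ∨ p ∨ r ∨ ¬f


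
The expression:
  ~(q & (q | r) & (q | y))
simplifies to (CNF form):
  ~q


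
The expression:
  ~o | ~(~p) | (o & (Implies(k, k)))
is always true.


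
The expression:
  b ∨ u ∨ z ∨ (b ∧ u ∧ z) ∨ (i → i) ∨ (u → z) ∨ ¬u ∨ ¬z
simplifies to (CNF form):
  True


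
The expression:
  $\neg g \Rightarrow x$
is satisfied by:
  {x: True, g: True}
  {x: True, g: False}
  {g: True, x: False}


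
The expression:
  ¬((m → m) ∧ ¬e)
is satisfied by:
  {e: True}


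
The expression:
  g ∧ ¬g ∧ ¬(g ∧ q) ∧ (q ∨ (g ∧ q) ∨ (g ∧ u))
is never true.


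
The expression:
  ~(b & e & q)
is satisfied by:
  {e: False, q: False, b: False}
  {b: True, e: False, q: False}
  {q: True, e: False, b: False}
  {b: True, q: True, e: False}
  {e: True, b: False, q: False}
  {b: True, e: True, q: False}
  {q: True, e: True, b: False}


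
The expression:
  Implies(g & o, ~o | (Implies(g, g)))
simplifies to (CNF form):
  True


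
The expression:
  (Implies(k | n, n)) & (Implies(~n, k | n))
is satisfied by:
  {n: True}


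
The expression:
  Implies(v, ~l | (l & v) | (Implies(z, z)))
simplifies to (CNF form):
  True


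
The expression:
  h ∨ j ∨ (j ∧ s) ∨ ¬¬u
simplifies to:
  h ∨ j ∨ u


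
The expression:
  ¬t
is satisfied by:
  {t: False}


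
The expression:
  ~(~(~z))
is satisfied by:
  {z: False}


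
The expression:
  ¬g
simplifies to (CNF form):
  ¬g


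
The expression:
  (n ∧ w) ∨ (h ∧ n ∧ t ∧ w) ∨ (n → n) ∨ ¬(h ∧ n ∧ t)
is always true.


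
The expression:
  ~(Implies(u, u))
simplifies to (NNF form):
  False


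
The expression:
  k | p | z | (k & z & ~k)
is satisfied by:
  {k: True, z: True, p: True}
  {k: True, z: True, p: False}
  {k: True, p: True, z: False}
  {k: True, p: False, z: False}
  {z: True, p: True, k: False}
  {z: True, p: False, k: False}
  {p: True, z: False, k: False}


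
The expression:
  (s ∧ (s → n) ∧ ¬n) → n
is always true.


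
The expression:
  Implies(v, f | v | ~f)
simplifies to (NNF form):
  True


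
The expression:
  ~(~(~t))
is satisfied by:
  {t: False}


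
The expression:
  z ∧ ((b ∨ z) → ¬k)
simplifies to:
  z ∧ ¬k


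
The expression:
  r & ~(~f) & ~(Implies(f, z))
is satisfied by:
  {r: True, f: True, z: False}


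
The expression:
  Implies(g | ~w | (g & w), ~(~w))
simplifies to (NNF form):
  w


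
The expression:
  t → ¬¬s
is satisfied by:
  {s: True, t: False}
  {t: False, s: False}
  {t: True, s: True}


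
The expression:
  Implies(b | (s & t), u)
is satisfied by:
  {u: True, t: False, s: False, b: False}
  {u: True, s: True, t: False, b: False}
  {u: True, t: True, s: False, b: False}
  {u: True, s: True, t: True, b: False}
  {b: True, u: True, t: False, s: False}
  {b: True, u: True, s: True, t: False}
  {b: True, u: True, t: True, s: False}
  {b: True, u: True, s: True, t: True}
  {b: False, t: False, s: False, u: False}
  {s: True, b: False, t: False, u: False}
  {t: True, b: False, s: False, u: False}


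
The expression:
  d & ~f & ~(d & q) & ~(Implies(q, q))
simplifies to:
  False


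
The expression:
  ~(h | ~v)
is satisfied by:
  {v: True, h: False}


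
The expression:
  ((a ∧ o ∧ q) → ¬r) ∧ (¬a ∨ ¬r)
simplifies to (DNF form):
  ¬a ∨ ¬r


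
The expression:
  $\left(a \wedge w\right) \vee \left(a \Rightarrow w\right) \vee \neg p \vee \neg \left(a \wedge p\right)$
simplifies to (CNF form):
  $w \vee \neg a \vee \neg p$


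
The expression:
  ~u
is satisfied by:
  {u: False}


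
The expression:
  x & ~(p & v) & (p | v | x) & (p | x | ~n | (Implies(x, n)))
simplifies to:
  x & (~p | ~v)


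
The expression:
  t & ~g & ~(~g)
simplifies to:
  False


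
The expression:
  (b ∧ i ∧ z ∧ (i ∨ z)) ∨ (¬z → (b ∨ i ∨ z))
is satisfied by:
  {i: True, b: True, z: True}
  {i: True, b: True, z: False}
  {i: True, z: True, b: False}
  {i: True, z: False, b: False}
  {b: True, z: True, i: False}
  {b: True, z: False, i: False}
  {z: True, b: False, i: False}


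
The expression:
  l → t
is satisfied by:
  {t: True, l: False}
  {l: False, t: False}
  {l: True, t: True}


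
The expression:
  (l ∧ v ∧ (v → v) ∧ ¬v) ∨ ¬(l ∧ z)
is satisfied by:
  {l: False, z: False}
  {z: True, l: False}
  {l: True, z: False}


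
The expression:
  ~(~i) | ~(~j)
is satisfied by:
  {i: True, j: True}
  {i: True, j: False}
  {j: True, i: False}


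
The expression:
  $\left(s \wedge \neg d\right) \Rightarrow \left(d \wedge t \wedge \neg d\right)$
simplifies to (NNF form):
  $d \vee \neg s$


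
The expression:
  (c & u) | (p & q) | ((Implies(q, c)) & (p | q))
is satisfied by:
  {q: True, u: True, p: True, c: True}
  {q: True, p: True, c: True, u: False}
  {u: True, p: True, c: True, q: False}
  {p: True, c: True, u: False, q: False}
  {u: True, p: True, q: True, c: False}
  {p: True, q: True, u: False, c: False}
  {p: True, u: True, q: False, c: False}
  {p: True, q: False, c: False, u: False}
  {u: True, q: True, c: True, p: False}
  {q: True, c: True, u: False, p: False}
  {u: True, c: True, q: False, p: False}


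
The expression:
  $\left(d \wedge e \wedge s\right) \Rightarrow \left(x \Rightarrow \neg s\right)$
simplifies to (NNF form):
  $\neg d \vee \neg e \vee \neg s \vee \neg x$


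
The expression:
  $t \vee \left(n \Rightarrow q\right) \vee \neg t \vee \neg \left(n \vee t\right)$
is always true.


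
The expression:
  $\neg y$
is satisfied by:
  {y: False}


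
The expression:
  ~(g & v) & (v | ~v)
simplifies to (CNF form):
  ~g | ~v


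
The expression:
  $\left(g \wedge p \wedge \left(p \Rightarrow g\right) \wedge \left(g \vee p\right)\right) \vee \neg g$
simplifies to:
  $p \vee \neg g$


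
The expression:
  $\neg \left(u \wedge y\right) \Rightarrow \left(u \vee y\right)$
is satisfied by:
  {y: True, u: True}
  {y: True, u: False}
  {u: True, y: False}


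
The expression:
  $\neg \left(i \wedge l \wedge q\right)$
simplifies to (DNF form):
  $\neg i \vee \neg l \vee \neg q$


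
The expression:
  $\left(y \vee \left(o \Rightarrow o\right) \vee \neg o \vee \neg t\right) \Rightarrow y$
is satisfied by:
  {y: True}


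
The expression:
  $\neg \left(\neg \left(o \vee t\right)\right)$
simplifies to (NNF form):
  $o \vee t$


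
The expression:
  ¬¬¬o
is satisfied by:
  {o: False}


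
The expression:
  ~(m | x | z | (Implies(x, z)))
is never true.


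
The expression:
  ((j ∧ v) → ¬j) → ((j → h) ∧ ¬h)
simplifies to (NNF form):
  (j ∧ v) ∨ (¬h ∧ ¬j)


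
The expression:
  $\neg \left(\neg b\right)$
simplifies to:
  $b$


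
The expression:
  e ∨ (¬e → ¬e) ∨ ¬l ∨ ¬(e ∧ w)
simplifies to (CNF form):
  True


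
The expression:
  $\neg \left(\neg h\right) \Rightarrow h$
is always true.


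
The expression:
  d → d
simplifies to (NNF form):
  True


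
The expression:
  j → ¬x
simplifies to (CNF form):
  ¬j ∨ ¬x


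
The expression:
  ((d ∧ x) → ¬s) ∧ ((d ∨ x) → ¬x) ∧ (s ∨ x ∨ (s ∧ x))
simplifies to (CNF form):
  s ∧ ¬x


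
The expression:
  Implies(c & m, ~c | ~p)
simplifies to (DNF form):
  ~c | ~m | ~p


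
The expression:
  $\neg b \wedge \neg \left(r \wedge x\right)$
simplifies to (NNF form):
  $\neg b \wedge \left(\neg r \vee \neg x\right)$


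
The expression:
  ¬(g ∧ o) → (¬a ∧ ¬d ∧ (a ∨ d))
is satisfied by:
  {g: True, o: True}


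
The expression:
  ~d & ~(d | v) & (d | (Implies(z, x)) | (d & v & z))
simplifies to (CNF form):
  ~d & ~v & (x | ~z)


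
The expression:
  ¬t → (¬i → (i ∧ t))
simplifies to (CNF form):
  i ∨ t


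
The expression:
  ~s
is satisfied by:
  {s: False}


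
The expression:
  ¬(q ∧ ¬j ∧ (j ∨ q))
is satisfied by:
  {j: True, q: False}
  {q: False, j: False}
  {q: True, j: True}


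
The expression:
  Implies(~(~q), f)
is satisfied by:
  {f: True, q: False}
  {q: False, f: False}
  {q: True, f: True}


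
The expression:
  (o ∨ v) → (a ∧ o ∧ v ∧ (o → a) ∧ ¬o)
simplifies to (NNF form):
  ¬o ∧ ¬v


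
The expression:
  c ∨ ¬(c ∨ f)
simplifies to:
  c ∨ ¬f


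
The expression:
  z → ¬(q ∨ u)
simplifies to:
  (¬q ∧ ¬u) ∨ ¬z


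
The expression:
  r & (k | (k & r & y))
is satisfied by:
  {r: True, k: True}


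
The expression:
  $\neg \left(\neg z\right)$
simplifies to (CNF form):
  $z$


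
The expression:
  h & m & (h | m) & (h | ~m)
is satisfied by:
  {h: True, m: True}


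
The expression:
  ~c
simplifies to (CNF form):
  ~c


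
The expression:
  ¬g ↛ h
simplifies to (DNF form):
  h ∨ ¬g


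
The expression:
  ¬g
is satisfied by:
  {g: False}


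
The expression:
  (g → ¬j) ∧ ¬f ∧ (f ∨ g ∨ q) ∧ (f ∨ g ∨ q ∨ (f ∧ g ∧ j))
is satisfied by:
  {q: True, f: False, g: False, j: False}
  {j: True, q: True, f: False, g: False}
  {g: True, q: True, f: False, j: False}
  {g: True, q: False, f: False, j: False}


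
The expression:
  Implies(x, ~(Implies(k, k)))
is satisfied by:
  {x: False}


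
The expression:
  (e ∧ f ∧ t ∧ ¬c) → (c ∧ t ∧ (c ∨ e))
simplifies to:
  c ∨ ¬e ∨ ¬f ∨ ¬t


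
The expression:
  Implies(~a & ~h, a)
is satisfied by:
  {a: True, h: True}
  {a: True, h: False}
  {h: True, a: False}


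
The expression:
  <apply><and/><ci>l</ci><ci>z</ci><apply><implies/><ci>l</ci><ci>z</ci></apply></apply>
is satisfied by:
  {z: True, l: True}


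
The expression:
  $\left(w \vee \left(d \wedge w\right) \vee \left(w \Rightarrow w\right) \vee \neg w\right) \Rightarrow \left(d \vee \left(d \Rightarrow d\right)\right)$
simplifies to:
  $\text{True}$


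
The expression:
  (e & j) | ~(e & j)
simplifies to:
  True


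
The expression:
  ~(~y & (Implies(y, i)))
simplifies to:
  y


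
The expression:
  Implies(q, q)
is always true.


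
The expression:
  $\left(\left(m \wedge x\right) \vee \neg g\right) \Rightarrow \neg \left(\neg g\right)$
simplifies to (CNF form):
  $g$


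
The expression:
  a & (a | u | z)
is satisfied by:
  {a: True}


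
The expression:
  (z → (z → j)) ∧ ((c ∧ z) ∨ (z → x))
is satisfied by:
  {j: True, x: True, c: True, z: False}
  {j: True, x: True, c: False, z: False}
  {j: True, c: True, x: False, z: False}
  {j: True, c: False, x: False, z: False}
  {x: True, c: True, j: False, z: False}
  {x: True, c: False, j: False, z: False}
  {c: True, j: False, x: False, z: False}
  {c: False, j: False, x: False, z: False}
  {z: True, j: True, x: True, c: True}
  {z: True, j: True, x: True, c: False}
  {z: True, j: True, c: True, x: False}


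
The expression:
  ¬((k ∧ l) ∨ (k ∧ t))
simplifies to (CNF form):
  (¬k ∨ ¬l) ∧ (¬k ∨ ¬t)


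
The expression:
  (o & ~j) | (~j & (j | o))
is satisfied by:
  {o: True, j: False}


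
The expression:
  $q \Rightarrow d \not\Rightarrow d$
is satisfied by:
  {q: False}


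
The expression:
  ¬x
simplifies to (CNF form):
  ¬x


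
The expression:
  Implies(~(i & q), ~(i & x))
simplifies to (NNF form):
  q | ~i | ~x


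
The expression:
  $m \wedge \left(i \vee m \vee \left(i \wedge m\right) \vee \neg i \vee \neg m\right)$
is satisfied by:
  {m: True}


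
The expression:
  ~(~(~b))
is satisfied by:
  {b: False}


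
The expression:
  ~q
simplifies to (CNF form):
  ~q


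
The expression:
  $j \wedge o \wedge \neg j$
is never true.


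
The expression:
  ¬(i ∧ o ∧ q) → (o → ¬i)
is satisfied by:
  {q: True, o: False, i: False}
  {o: False, i: False, q: False}
  {i: True, q: True, o: False}
  {i: True, o: False, q: False}
  {q: True, o: True, i: False}
  {o: True, q: False, i: False}
  {i: True, o: True, q: True}


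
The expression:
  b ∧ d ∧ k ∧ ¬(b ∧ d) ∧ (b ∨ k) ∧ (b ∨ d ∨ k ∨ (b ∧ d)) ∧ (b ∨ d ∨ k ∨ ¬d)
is never true.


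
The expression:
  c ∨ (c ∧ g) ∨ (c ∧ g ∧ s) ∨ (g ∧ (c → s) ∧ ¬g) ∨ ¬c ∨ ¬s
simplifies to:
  True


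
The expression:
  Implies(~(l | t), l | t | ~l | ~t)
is always true.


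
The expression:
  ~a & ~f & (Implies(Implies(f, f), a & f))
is never true.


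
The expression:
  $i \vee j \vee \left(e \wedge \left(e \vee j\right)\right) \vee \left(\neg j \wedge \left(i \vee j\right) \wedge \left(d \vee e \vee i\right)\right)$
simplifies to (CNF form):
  $e \vee i \vee j$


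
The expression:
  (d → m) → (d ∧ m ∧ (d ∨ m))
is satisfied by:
  {d: True}


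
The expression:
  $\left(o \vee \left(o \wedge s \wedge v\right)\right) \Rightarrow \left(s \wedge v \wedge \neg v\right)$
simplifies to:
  $\neg o$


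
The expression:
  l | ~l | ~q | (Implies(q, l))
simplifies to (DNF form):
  True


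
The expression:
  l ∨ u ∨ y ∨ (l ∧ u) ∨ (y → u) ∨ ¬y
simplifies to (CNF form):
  True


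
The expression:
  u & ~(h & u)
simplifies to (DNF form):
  u & ~h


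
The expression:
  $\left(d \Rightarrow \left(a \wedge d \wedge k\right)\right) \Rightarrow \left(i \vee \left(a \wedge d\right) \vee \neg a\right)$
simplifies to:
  $d \vee i \vee \neg a$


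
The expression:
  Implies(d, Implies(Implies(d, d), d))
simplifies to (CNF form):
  True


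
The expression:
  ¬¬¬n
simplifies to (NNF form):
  ¬n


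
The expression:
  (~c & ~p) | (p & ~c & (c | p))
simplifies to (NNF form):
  ~c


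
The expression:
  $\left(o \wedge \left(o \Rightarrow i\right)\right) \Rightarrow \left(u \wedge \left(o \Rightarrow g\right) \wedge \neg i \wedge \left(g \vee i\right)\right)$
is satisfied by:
  {o: False, i: False}
  {i: True, o: False}
  {o: True, i: False}


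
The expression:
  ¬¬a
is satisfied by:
  {a: True}


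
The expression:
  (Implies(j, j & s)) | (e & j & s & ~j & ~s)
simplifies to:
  s | ~j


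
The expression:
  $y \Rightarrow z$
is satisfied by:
  {z: True, y: False}
  {y: False, z: False}
  {y: True, z: True}


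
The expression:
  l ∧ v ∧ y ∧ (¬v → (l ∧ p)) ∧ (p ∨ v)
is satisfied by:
  {v: True, y: True, l: True}


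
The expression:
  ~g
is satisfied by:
  {g: False}


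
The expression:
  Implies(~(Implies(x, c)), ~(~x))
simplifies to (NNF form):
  True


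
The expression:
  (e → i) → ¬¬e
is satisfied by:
  {e: True}


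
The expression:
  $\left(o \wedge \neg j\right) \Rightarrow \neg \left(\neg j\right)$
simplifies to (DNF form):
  $j \vee \neg o$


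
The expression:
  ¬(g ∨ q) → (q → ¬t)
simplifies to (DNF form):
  True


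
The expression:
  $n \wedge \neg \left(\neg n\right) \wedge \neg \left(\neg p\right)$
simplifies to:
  $n \wedge p$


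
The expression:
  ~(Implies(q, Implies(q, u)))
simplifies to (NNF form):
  q & ~u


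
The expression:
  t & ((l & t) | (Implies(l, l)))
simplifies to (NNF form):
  t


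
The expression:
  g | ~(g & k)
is always true.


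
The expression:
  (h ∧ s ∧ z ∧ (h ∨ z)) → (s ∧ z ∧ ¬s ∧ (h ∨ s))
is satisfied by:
  {s: False, z: False, h: False}
  {h: True, s: False, z: False}
  {z: True, s: False, h: False}
  {h: True, z: True, s: False}
  {s: True, h: False, z: False}
  {h: True, s: True, z: False}
  {z: True, s: True, h: False}


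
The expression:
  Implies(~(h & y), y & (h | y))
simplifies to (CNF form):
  y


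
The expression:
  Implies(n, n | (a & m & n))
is always true.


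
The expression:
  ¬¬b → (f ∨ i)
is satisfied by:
  {i: True, f: True, b: False}
  {i: True, f: False, b: False}
  {f: True, i: False, b: False}
  {i: False, f: False, b: False}
  {i: True, b: True, f: True}
  {i: True, b: True, f: False}
  {b: True, f: True, i: False}


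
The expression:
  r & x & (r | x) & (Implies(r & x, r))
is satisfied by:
  {r: True, x: True}


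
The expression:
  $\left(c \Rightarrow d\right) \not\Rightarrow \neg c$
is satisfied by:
  {c: True, d: True}


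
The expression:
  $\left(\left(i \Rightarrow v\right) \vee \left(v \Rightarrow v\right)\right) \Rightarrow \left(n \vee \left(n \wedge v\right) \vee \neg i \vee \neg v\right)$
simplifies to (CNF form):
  $n \vee \neg i \vee \neg v$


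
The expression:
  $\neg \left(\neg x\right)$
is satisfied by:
  {x: True}


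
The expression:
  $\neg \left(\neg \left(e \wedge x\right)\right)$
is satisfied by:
  {e: True, x: True}


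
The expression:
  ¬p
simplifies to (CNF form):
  ¬p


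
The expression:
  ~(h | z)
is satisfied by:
  {h: False, z: False}


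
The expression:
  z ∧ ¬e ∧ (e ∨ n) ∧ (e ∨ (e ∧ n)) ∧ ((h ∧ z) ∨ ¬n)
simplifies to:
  False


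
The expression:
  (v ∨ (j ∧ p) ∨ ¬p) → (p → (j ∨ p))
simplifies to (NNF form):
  True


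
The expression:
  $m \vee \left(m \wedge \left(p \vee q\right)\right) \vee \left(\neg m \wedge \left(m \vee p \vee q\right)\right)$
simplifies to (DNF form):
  $m \vee p \vee q$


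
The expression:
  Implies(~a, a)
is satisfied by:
  {a: True}


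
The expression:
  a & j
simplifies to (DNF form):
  a & j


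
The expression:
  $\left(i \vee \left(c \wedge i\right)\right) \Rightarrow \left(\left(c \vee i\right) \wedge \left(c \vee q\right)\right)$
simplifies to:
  $c \vee q \vee \neg i$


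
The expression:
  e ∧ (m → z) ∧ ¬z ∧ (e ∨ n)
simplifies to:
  e ∧ ¬m ∧ ¬z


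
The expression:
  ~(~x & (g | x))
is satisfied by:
  {x: True, g: False}
  {g: False, x: False}
  {g: True, x: True}


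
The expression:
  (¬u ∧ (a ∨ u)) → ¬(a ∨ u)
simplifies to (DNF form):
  u ∨ ¬a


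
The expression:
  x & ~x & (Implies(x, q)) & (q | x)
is never true.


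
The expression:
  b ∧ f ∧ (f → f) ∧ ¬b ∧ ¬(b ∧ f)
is never true.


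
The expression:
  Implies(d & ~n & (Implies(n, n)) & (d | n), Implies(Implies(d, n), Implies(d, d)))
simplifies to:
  True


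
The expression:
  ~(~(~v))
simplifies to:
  ~v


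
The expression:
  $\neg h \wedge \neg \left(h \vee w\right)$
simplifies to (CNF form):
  $\neg h \wedge \neg w$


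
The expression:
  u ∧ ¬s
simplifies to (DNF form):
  u ∧ ¬s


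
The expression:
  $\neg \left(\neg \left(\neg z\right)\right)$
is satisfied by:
  {z: False}


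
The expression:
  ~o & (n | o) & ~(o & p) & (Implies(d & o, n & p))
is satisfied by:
  {n: True, o: False}


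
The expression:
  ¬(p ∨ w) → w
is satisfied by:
  {p: True, w: True}
  {p: True, w: False}
  {w: True, p: False}


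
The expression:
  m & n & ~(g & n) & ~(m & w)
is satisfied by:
  {m: True, n: True, g: False, w: False}


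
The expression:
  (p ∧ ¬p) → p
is always true.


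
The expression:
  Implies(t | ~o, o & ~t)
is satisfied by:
  {o: True, t: False}


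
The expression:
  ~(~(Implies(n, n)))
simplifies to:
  True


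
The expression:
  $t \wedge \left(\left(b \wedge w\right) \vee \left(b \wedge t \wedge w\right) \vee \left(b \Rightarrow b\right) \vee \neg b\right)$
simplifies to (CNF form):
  $t$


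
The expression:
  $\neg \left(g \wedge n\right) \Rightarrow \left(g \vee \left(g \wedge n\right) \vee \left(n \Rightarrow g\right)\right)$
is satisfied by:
  {g: True, n: False}
  {n: False, g: False}
  {n: True, g: True}


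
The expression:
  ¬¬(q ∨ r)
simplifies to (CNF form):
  q ∨ r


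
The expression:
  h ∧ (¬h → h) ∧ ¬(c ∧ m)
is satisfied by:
  {h: True, m: False, c: False}
  {h: True, c: True, m: False}
  {h: True, m: True, c: False}


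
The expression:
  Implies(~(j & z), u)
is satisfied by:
  {u: True, j: True, z: True}
  {u: True, j: True, z: False}
  {u: True, z: True, j: False}
  {u: True, z: False, j: False}
  {j: True, z: True, u: False}


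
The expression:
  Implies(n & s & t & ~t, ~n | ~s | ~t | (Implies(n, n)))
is always true.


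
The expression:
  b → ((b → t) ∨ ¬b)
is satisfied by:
  {t: True, b: False}
  {b: False, t: False}
  {b: True, t: True}


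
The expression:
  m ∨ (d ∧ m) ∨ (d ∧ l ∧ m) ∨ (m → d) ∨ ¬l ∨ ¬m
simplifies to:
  True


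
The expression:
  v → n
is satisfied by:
  {n: True, v: False}
  {v: False, n: False}
  {v: True, n: True}


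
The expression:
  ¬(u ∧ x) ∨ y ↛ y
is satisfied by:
  {u: False, x: False}
  {x: True, u: False}
  {u: True, x: False}


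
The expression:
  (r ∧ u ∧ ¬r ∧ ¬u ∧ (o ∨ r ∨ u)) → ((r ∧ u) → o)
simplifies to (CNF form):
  True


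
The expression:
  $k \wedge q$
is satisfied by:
  {q: True, k: True}


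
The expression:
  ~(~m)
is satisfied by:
  {m: True}


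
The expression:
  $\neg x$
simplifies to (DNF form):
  $\neg x$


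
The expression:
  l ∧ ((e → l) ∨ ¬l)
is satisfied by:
  {l: True}


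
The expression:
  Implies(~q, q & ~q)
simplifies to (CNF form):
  q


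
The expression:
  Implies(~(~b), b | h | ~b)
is always true.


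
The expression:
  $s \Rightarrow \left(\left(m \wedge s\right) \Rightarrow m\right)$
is always true.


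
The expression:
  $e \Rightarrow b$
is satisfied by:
  {b: True, e: False}
  {e: False, b: False}
  {e: True, b: True}
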